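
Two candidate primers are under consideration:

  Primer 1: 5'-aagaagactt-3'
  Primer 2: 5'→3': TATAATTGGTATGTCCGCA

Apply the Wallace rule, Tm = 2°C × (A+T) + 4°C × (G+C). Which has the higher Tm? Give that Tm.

Primer 2, 52°C

Primer 1: A+T=7, G+C=3 → Tm = 2(7)+4(3) = 26°C
Primer 2: A+T=12, G+C=7 → Tm = 2(12)+4(7) = 52°C
26°C vs 52°C → primer 2 is higher.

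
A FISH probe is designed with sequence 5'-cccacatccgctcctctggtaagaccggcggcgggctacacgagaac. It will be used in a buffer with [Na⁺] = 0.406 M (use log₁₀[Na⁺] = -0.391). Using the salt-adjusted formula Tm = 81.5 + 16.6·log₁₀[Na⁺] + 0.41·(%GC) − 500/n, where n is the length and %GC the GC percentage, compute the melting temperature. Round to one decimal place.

91.4°C

Length n = 47. Scanning the sequence gives T=6, C=18, G=13, A=10.
G+C = 31, so %GC = 31/47 × 100 = 65.957%
Salt term: 16.6 × (-0.391) = -6.491
GC term: 0.41 × 65.957 = 27.042; length term: −500/47 = −10.638
Tm = 81.5 + (-6.491) + 27.042 − 10.638 = 91.413 → 91.4°C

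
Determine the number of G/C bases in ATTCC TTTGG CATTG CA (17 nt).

7

G=3, C=4, T=7, A=3
G+C = 3 + 4 = 7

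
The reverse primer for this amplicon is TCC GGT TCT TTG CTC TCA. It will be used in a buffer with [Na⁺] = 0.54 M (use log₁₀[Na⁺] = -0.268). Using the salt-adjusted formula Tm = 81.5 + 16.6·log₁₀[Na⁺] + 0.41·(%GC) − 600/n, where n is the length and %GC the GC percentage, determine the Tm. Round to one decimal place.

64.2°C

Length n = 18. Base counts: T=8, G=3, A=1, C=6
G+C = 9, so %GC = 9/18 × 100 = 50%
Salt term: 16.6 × (-0.268) = -4.449
GC term: 0.41 × 50 = 20.5; length term: −600/18 = −33.333
Tm = 81.5 + (-4.449) + 20.5 − 33.333 = 64.218 → 64.2°C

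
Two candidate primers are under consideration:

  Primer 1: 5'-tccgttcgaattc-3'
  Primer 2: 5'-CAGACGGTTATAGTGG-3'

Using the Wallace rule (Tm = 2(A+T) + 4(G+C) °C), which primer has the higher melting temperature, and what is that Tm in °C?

Primer 1: A+T=7, G+C=6 → Tm = 2(7)+4(6) = 38°C
Primer 2: A+T=8, G+C=8 → Tm = 2(8)+4(8) = 48°C
38°C vs 48°C → primer 2 is higher.

Primer 2, 48°C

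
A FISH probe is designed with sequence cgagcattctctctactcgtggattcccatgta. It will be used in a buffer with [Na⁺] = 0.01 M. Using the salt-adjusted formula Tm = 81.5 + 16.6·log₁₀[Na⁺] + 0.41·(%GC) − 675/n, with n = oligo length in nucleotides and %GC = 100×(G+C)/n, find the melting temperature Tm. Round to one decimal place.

47.7°C

Length n = 33. G=6, C=10, A=6, T=11
G+C = 16, so %GC = 16/33 × 100 = 48.485%
Salt term: 16.6 × (-2) = -33.2
GC term: 0.41 × 48.485 = 19.879; length term: −675/33 = −20.455
Tm = 81.5 + (-33.2) + 19.879 − 20.455 = 47.724 → 47.7°C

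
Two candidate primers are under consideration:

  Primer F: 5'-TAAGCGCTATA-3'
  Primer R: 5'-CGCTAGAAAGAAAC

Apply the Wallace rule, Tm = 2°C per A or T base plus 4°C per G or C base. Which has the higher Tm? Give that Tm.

Primer R, 40°C

Primer F: A+T=7, G+C=4 → Tm = 2(7)+4(4) = 30°C
Primer R: A+T=8, G+C=6 → Tm = 2(8)+4(6) = 40°C
30°C vs 40°C → primer R is higher.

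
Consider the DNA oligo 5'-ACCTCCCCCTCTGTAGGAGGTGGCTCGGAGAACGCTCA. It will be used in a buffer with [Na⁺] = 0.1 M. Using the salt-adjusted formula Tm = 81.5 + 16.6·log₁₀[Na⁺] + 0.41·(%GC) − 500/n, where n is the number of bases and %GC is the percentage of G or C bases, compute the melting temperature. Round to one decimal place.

77.6°C

Length n = 38. Scanning the sequence gives A=7, C=13, G=11, T=7.
G+C = 24, so %GC = 24/38 × 100 = 63.158%
Salt term: 16.6 × (-1) = -16.6
GC term: 0.41 × 63.158 = 25.895; length term: −500/38 = −13.158
Tm = 81.5 + (-16.6) + 25.895 − 13.158 = 77.637 → 77.6°C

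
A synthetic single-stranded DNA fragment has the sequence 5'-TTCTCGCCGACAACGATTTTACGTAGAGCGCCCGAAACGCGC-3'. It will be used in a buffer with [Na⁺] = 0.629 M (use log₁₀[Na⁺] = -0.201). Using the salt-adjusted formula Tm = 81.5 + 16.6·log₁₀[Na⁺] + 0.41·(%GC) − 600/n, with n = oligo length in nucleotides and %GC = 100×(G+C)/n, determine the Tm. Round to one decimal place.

87.3°C

Length n = 42. Base counts: G=10, C=14, A=10, T=8
G+C = 24, so %GC = 24/42 × 100 = 57.143%
Salt term: 16.6 × (-0.201) = -3.337
GC term: 0.41 × 57.143 = 23.429; length term: −600/42 = −14.286
Tm = 81.5 + (-3.337) + 23.429 − 14.286 = 87.306 → 87.3°C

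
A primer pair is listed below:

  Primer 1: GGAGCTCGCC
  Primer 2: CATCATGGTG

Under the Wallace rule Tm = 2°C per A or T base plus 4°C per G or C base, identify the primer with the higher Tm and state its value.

Primer 1, 36°C

Primer 1: A+T=2, G+C=8 → Tm = 2(2)+4(8) = 36°C
Primer 2: A+T=5, G+C=5 → Tm = 2(5)+4(5) = 30°C
36°C vs 30°C → primer 1 is higher.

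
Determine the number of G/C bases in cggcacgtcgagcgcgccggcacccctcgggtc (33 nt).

Counting bases: C=15, A=3, T=3, G=12
G+C = 12 + 15 = 27

27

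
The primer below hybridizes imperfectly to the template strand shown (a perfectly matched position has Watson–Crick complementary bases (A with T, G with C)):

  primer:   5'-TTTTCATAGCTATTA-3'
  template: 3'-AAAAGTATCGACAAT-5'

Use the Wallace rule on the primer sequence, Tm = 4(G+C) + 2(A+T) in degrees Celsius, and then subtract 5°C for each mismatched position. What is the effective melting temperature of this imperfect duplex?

Primer base counts: A=4, T=8, G=1, C=2 → A+T=12, G+C=3
Perfect-match Tm = 2(12) + 4(3) = 24 + 12 = 36°C
Mismatches (positions where the bases are not complementary): 1 (at position 12)
Effective Tm = 36 − 1×5 = 36 − 5 = 31°C

31°C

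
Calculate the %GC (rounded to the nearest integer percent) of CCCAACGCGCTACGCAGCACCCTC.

71%

Base counts: C=13, G=4, T=2, A=5
G+C = 4 + 13 = 17 out of 24 bases
%GC = 17/24 × 100 = 70.83% ≈ 71%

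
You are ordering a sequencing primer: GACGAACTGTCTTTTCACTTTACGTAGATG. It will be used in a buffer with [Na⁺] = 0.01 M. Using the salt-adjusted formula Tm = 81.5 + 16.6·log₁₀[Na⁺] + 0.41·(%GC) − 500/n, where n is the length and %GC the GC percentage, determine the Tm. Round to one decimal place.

Length n = 30. C=6, G=6, A=7, T=11
G+C = 12, so %GC = 12/30 × 100 = 40%
Salt term: 16.6 × (-2) = -33.2
GC term: 0.41 × 40 = 16.4; length term: −500/30 = −16.667
Tm = 81.5 + (-33.2) + 16.4 − 16.667 = 48.033 → 48.0°C

48.0°C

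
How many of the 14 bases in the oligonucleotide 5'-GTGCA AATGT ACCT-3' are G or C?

Base counts: T=4, A=4, C=3, G=3
G+C = 3 + 3 = 6

6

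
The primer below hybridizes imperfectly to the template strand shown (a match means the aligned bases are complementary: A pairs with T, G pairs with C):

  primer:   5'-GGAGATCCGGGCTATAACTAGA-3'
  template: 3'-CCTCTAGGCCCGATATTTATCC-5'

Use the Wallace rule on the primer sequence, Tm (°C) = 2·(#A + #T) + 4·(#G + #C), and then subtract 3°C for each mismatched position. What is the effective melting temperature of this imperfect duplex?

Primer base counts: A=7, T=4, G=7, C=4 → A+T=11, G+C=11
Perfect-match Tm = 2(11) + 4(11) = 22 + 44 = 66°C
Mismatches (positions where the bases are not complementary): 2 (at positions 18, 22)
Effective Tm = 66 − 2×3 = 66 − 6 = 60°C

60°C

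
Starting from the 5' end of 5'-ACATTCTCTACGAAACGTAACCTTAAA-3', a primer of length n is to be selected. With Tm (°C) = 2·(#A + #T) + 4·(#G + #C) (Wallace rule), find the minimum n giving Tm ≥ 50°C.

n = 18

First 17 bases: ACATTCTCTACGAAACG → Tm = 48°C (< 50°C)
First 18 bases: ACATTCTCTACGAAACGT → Tm = 50°C (≥ 50°C)
Since every base adds ≥2°C, Tm only increases with n, so the threshold is first crossed at n = 18.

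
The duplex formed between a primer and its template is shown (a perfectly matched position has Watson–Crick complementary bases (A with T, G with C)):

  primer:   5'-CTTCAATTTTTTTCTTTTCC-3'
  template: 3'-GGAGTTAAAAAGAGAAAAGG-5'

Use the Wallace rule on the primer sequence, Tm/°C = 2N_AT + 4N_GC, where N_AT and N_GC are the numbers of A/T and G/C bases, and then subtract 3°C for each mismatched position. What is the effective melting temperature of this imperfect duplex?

Primer base counts: A=2, T=13, G=0, C=5 → A+T=15, G+C=5
Perfect-match Tm = 2(15) + 4(5) = 30 + 20 = 50°C
Mismatches (positions where the bases are not complementary): 2 (at positions 2, 12)
Effective Tm = 50 − 2×3 = 50 − 6 = 44°C

44°C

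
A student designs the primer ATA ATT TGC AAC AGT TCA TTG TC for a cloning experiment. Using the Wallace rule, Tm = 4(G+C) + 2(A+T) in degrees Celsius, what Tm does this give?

Scanning the sequence gives T=9, C=4, G=3, A=7.
So N_AT = 16 and N_GC = 7.
Tm = 2×16 + 4×7 = 60°C

60°C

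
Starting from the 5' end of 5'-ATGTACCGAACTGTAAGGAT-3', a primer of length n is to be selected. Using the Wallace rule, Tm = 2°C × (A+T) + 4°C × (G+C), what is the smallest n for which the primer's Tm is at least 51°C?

First 17 bases: ATGTACCGAACTGTAAG → Tm = 48°C (< 51°C)
First 18 bases: ATGTACCGAACTGTAAGG → Tm = 52°C (≥ 51°C)
Each additional base adds 2°C (A/T) or 4°C (G/C), so Tm is non-decreasing in n; n = 18 is the first length to reach 51°C.

n = 18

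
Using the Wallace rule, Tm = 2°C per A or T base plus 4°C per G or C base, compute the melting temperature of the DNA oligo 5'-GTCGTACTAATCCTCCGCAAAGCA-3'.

Scanning the sequence gives G=4, C=8, A=7, T=5.
AT pairs contribute 12, GC pairs contribute 12.
Tm = 4·12 + 2·12 = 48 + 24 = 72°C

72°C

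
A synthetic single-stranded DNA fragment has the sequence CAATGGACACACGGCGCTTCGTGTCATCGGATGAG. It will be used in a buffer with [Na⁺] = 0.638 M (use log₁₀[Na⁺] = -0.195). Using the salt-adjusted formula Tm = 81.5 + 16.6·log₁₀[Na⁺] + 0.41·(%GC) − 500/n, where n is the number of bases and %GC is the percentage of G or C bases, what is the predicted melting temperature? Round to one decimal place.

Length n = 35. Base counts: T=7, G=11, C=9, A=8
G+C = 20, so %GC = 20/35 × 100 = 57.143%
Salt term: 16.6 × (-0.195) = -3.237
GC term: 0.41 × 57.143 = 23.429; length term: −500/35 = −14.286
Tm = 81.5 + (-3.237) + 23.429 − 14.286 = 87.406 → 87.4°C

87.4°C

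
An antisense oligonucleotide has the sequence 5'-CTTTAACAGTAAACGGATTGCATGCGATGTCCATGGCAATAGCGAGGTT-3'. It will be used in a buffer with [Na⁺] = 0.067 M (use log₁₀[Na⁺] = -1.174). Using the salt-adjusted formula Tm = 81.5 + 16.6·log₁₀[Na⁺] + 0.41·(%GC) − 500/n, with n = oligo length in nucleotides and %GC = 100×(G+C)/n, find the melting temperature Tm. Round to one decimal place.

Length n = 49. T=13, G=13, A=14, C=9
G+C = 22, so %GC = 22/49 × 100 = 44.898%
Salt term: 16.6 × (-1.174) = -19.488
GC term: 0.41 × 44.898 = 18.408; length term: −500/49 = −10.204
Tm = 81.5 + (-19.488) + 18.408 − 10.204 = 70.216 → 70.2°C

70.2°C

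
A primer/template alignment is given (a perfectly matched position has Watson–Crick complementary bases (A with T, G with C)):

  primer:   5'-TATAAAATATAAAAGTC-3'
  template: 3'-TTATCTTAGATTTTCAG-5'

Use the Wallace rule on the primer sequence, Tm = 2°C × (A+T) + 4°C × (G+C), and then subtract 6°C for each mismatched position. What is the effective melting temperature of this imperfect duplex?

20°C

Primer base counts: A=10, T=5, G=1, C=1 → A+T=15, G+C=2
Perfect-match Tm = 2(15) + 4(2) = 30 + 8 = 38°C
Mismatches (positions where the bases are not complementary): 3 (at positions 1, 5, 9)
Effective Tm = 38 − 3×6 = 38 − 18 = 20°C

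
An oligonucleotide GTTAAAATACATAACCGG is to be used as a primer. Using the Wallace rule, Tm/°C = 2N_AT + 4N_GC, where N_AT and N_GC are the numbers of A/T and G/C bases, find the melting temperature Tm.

48°C

C=3, T=4, A=8, G=3
A+T = 12, G+C = 6
Tm = 2×12 + 4×6 = 48°C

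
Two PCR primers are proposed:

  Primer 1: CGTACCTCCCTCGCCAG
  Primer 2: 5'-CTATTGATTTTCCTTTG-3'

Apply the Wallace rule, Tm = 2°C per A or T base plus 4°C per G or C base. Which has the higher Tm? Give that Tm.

Primer 1, 58°C

Primer 1: A+T=5, G+C=12 → Tm = 2(5)+4(12) = 58°C
Primer 2: A+T=12, G+C=5 → Tm = 2(12)+4(5) = 44°C
58°C vs 44°C → primer 1 is higher.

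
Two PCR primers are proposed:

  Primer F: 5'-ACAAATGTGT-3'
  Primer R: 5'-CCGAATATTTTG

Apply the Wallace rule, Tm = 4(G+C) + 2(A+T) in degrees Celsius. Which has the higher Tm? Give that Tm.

Primer F: A+T=7, G+C=3 → Tm = 2(7)+4(3) = 26°C
Primer R: A+T=8, G+C=4 → Tm = 2(8)+4(4) = 32°C
26°C vs 32°C → primer R is higher.

Primer R, 32°C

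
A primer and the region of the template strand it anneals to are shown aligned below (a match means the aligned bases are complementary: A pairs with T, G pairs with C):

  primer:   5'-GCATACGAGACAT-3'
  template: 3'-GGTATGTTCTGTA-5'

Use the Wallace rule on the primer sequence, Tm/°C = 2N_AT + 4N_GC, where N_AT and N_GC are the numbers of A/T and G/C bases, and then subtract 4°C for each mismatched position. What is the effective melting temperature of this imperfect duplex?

Primer base counts: A=5, T=2, G=3, C=3 → A+T=7, G+C=6
Perfect-match Tm = 2(7) + 4(6) = 14 + 24 = 38°C
Mismatches (positions where the bases are not complementary): 2 (at positions 1, 7)
Effective Tm = 38 − 2×4 = 38 − 8 = 30°C

30°C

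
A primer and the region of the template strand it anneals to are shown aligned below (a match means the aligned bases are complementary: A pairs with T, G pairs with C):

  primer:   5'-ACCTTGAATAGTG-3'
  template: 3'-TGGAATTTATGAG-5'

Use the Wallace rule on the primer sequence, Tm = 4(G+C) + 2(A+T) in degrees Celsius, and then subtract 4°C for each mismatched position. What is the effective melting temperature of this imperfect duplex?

Primer base counts: A=4, T=4, G=3, C=2 → A+T=8, G+C=5
Perfect-match Tm = 2(8) + 4(5) = 16 + 20 = 36°C
Mismatches (positions where the bases are not complementary): 3 (at positions 6, 11, 13)
Effective Tm = 36 − 3×4 = 36 − 12 = 24°C

24°C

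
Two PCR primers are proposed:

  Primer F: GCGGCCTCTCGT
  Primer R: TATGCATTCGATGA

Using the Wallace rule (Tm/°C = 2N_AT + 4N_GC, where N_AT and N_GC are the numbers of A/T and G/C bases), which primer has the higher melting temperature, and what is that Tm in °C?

Primer F, 42°C

Primer F: A+T=3, G+C=9 → Tm = 2(3)+4(9) = 42°C
Primer R: A+T=9, G+C=5 → Tm = 2(9)+4(5) = 38°C
42°C vs 38°C → primer F is higher.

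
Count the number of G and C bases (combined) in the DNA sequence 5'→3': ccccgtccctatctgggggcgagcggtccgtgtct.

Base counts: C=13, T=8, A=2, G=12
G+C = 12 + 13 = 25

25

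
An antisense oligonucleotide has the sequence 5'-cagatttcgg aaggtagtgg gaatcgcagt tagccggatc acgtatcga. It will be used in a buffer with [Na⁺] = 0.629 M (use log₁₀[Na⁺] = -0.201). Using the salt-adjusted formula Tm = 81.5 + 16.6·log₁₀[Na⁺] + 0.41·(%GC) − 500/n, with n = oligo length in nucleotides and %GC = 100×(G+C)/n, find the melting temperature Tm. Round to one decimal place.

Length n = 49. Counting bases: G=16, A=13, C=9, T=11
G+C = 25, so %GC = 25/49 × 100 = 51.02%
Salt term: 16.6 × (-0.201) = -3.337
GC term: 0.41 × 51.02 = 20.918; length term: −500/49 = −10.204
Tm = 81.5 + (-3.337) + 20.918 − 10.204 = 88.877 → 88.9°C

88.9°C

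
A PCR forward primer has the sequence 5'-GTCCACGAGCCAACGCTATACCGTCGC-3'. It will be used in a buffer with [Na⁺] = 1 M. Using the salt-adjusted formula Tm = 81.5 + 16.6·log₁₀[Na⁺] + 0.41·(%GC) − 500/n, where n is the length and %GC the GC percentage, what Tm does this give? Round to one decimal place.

88.8°C

Length n = 27. Base counts: T=4, C=11, A=6, G=6
G+C = 17, so %GC = 17/27 × 100 = 62.963%
Salt term: 16.6 × (0) = 0
GC term: 0.41 × 62.963 = 25.815; length term: −500/27 = −18.519
Tm = 81.5 + (0) + 25.815 − 18.519 = 88.796 → 88.8°C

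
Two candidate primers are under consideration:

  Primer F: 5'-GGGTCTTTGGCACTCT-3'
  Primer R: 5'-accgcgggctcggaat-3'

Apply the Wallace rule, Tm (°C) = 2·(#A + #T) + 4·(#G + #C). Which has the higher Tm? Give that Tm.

Primer R, 54°C

Primer F: A+T=7, G+C=9 → Tm = 2(7)+4(9) = 50°C
Primer R: A+T=5, G+C=11 → Tm = 2(5)+4(11) = 54°C
50°C vs 54°C → primer R is higher.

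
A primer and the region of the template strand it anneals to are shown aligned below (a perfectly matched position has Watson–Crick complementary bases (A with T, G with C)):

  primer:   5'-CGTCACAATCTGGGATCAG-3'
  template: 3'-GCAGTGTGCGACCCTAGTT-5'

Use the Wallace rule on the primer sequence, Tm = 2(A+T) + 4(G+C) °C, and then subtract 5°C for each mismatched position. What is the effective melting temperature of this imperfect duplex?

Primer base counts: A=5, T=4, G=5, C=5 → A+T=9, G+C=10
Perfect-match Tm = 2(9) + 4(10) = 18 + 40 = 58°C
Mismatches (positions where the bases are not complementary): 3 (at positions 8, 9, 19)
Effective Tm = 58 − 3×5 = 58 − 15 = 43°C

43°C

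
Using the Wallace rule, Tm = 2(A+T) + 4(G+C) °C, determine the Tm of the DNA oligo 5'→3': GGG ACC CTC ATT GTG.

48°C

Base counts: G=5, T=4, A=2, C=4
So N_AT = 6 and N_GC = 9.
Tm = 2(6) + 4(9) = 12 + 36 = 48°C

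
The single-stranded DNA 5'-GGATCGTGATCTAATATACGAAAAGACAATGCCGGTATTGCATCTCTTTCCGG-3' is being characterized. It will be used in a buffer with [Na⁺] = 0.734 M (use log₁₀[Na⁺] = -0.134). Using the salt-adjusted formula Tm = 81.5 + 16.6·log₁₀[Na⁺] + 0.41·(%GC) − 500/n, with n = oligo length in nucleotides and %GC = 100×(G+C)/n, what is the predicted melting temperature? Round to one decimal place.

87.6°C

Length n = 53. Counting bases: G=12, A=15, T=15, C=11
G+C = 23, so %GC = 23/53 × 100 = 43.396%
Salt term: 16.6 × (-0.134) = -2.224
GC term: 0.41 × 43.396 = 17.792; length term: −500/53 = −9.434
Tm = 81.5 + (-2.224) + 17.792 − 9.434 = 87.634 → 87.6°C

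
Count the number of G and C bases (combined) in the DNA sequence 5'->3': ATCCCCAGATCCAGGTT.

Base counts: A=4, C=6, T=4, G=3
G+C = 3 + 6 = 9

9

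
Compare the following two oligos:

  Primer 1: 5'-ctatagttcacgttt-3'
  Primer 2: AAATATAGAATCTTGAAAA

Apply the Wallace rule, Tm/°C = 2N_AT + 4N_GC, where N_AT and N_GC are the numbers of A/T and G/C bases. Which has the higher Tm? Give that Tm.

Primer 2, 44°C

Primer 1: A+T=10, G+C=5 → Tm = 2(10)+4(5) = 40°C
Primer 2: A+T=16, G+C=3 → Tm = 2(16)+4(3) = 44°C
40°C vs 44°C → primer 2 is higher.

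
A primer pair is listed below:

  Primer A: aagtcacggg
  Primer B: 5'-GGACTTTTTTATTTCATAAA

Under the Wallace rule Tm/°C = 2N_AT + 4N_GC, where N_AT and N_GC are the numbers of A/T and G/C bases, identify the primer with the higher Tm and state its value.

Primer B, 48°C

Primer A: A+T=4, G+C=6 → Tm = 2(4)+4(6) = 32°C
Primer B: A+T=16, G+C=4 → Tm = 2(16)+4(4) = 48°C
32°C vs 48°C → primer B is higher.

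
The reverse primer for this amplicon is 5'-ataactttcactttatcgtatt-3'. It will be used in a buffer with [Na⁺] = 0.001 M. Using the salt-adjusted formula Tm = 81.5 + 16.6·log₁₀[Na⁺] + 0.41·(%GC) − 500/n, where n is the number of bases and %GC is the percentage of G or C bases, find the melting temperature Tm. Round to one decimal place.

Length n = 22. C=4, G=1, A=6, T=11
G+C = 5, so %GC = 5/22 × 100 = 22.727%
Salt term: 16.6 × (-3) = -49.8
GC term: 0.41 × 22.727 = 9.318; length term: −500/22 = −22.727
Tm = 81.5 + (-49.8) + 9.318 − 22.727 = 18.291 → 18.3°C

18.3°C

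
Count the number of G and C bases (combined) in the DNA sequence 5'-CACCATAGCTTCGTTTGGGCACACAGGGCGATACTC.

T=8, A=8, C=11, G=9
G+C = 9 + 11 = 20

20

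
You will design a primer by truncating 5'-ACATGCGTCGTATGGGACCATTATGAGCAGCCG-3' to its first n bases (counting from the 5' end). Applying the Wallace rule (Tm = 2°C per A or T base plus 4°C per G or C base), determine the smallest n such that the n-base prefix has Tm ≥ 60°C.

First 18 bases: ACATGCGTCGTATGGGAC → Tm = 56°C (< 60°C)
First 19 bases: ACATGCGTCGTATGGGACC → Tm = 60°C (≥ 60°C)
Since every base adds ≥2°C, Tm only increases with n, so the threshold is first crossed at n = 19.

n = 19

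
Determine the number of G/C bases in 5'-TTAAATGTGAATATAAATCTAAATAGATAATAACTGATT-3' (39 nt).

6

T=14, C=2, G=4, A=19
Total G or C: 4 + 2 = 6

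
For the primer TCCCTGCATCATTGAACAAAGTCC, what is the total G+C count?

Scanning the sequence gives T=6, A=7, G=3, C=8.
G+C = 3 + 8 = 11

11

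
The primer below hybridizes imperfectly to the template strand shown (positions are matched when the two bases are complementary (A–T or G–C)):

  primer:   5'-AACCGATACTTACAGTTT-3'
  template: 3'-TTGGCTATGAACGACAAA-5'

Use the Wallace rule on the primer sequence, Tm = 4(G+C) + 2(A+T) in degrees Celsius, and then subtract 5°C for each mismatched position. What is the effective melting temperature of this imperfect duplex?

Primer base counts: A=6, T=6, G=2, C=4 → A+T=12, G+C=6
Perfect-match Tm = 2(12) + 4(6) = 24 + 24 = 48°C
Mismatches (positions where the bases are not complementary): 2 (at positions 12, 14)
Effective Tm = 48 − 2×5 = 48 − 10 = 38°C

38°C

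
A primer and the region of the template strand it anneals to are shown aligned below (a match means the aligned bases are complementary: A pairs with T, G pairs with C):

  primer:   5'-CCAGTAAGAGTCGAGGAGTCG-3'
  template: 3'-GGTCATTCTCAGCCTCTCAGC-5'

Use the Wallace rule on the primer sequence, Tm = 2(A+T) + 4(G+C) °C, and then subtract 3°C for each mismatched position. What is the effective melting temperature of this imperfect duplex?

60°C

Primer base counts: A=6, T=3, G=8, C=4 → A+T=9, G+C=12
Perfect-match Tm = 2(9) + 4(12) = 18 + 48 = 66°C
Mismatches (positions where the bases are not complementary): 2 (at positions 14, 15)
Effective Tm = 66 − 2×3 = 66 − 6 = 60°C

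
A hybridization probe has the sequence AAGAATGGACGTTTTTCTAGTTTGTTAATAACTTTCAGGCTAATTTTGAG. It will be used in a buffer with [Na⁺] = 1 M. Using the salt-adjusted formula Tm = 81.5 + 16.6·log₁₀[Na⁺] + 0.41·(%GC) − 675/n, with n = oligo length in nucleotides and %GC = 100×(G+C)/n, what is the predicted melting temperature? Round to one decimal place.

80.3°C

Length n = 50. A=14, G=10, C=5, T=21
G+C = 15, so %GC = 15/50 × 100 = 30%
Salt term: 16.6 × (0) = 0
GC term: 0.41 × 30 = 12.3; length term: −675/50 = −13.5
Tm = 81.5 + (0) + 12.3 − 13.5 = 80.3 → 80.3°C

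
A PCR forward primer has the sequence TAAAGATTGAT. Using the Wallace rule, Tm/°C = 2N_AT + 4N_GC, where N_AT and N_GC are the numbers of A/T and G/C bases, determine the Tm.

C=0, G=2, A=5, T=4
So N_AT = 9 and N_GC = 2.
Tm = 2(9) + 4(2) = 18 + 8 = 26°C

26°C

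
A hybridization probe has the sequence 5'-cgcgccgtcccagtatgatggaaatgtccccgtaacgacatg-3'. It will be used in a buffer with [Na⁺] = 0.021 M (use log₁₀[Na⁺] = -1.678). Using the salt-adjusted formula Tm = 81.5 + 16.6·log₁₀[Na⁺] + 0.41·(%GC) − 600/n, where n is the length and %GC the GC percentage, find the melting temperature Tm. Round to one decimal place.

Length n = 42. Counting bases: C=13, T=8, A=10, G=11
G+C = 24, so %GC = 24/42 × 100 = 57.143%
Salt term: 16.6 × (-1.678) = -27.855
GC term: 0.41 × 57.143 = 23.429; length term: −600/42 = −14.286
Tm = 81.5 + (-27.855) + 23.429 − 14.286 = 62.788 → 62.8°C

62.8°C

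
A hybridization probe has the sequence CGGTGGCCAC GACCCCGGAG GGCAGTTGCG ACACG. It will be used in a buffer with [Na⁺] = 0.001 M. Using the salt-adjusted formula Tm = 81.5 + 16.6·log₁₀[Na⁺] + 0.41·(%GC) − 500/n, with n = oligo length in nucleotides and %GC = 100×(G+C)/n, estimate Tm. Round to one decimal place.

Length n = 35. Counting bases: G=14, C=12, A=6, T=3
G+C = 26, so %GC = 26/35 × 100 = 74.286%
Salt term: 16.6 × (-3) = -49.8
GC term: 0.41 × 74.286 = 30.457; length term: −500/35 = −14.286
Tm = 81.5 + (-49.8) + 30.457 − 14.286 = 47.871 → 47.9°C

47.9°C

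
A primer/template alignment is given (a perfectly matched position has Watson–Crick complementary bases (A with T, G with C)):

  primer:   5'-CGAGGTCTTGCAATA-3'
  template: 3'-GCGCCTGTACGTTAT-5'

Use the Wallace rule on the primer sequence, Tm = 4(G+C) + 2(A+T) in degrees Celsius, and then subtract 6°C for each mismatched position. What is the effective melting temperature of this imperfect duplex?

26°C

Primer base counts: A=4, T=4, G=4, C=3 → A+T=8, G+C=7
Perfect-match Tm = 2(8) + 4(7) = 16 + 28 = 44°C
Mismatches (positions where the bases are not complementary): 3 (at positions 3, 6, 8)
Effective Tm = 44 − 3×6 = 44 − 18 = 26°C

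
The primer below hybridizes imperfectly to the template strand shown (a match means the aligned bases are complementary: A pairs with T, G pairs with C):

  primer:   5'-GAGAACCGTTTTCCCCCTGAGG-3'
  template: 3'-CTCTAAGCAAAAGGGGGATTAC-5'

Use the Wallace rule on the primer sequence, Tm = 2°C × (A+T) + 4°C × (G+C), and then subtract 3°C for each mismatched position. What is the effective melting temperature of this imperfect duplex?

58°C

Primer base counts: A=4, T=5, G=6, C=7 → A+T=9, G+C=13
Perfect-match Tm = 2(9) + 4(13) = 18 + 52 = 70°C
Mismatches (positions where the bases are not complementary): 4 (at positions 5, 6, 19, 21)
Effective Tm = 70 − 4×3 = 70 − 12 = 58°C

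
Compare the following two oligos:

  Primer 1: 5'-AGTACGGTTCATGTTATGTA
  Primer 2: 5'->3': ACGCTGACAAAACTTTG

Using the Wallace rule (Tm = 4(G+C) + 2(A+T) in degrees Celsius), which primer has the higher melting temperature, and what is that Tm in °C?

Primer 1, 54°C

Primer 1: A+T=13, G+C=7 → Tm = 2(13)+4(7) = 54°C
Primer 2: A+T=10, G+C=7 → Tm = 2(10)+4(7) = 48°C
54°C vs 48°C → primer 1 is higher.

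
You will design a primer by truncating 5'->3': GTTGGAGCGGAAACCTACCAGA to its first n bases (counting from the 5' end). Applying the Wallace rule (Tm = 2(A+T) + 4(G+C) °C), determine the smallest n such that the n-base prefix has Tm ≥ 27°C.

First 8 bases: GTTGGAGC → Tm = 26°C (< 27°C)
First 9 bases: GTTGGAGCG → Tm = 30°C (≥ 27°C)
Since every base adds ≥2°C, Tm only increases with n, so the threshold is first crossed at n = 9.

n = 9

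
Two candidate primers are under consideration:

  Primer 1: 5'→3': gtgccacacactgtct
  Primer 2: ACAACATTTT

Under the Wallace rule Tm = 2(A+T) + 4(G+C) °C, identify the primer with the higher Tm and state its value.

Primer 1: A+T=7, G+C=9 → Tm = 2(7)+4(9) = 50°C
Primer 2: A+T=8, G+C=2 → Tm = 2(8)+4(2) = 24°C
50°C vs 24°C → primer 1 is higher.

Primer 1, 50°C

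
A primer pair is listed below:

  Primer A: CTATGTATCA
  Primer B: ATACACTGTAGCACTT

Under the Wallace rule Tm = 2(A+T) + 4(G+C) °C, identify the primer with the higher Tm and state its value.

Primer A: A+T=7, G+C=3 → Tm = 2(7)+4(3) = 26°C
Primer B: A+T=10, G+C=6 → Tm = 2(10)+4(6) = 44°C
26°C vs 44°C → primer B is higher.

Primer B, 44°C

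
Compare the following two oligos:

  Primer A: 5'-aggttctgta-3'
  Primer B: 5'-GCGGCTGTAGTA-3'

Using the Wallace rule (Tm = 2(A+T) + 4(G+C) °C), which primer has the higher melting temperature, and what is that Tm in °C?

Primer A: A+T=6, G+C=4 → Tm = 2(6)+4(4) = 28°C
Primer B: A+T=5, G+C=7 → Tm = 2(5)+4(7) = 38°C
28°C vs 38°C → primer B is higher.

Primer B, 38°C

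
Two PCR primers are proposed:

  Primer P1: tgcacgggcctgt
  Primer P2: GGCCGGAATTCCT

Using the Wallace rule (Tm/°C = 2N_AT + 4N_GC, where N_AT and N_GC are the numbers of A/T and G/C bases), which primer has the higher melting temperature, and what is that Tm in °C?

Primer P1: A+T=4, G+C=9 → Tm = 2(4)+4(9) = 44°C
Primer P2: A+T=5, G+C=8 → Tm = 2(5)+4(8) = 42°C
44°C vs 42°C → primer P1 is higher.

Primer P1, 44°C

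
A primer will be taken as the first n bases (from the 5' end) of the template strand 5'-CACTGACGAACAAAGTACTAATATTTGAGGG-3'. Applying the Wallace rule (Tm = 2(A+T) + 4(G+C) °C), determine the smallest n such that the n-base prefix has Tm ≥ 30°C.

First 9 bases: CACTGACGA → Tm = 28°C (< 30°C)
First 10 bases: CACTGACGAA → Tm = 30°C (≥ 30°C)
Since every base adds ≥2°C, Tm only increases with n, so the threshold is first crossed at n = 10.

n = 10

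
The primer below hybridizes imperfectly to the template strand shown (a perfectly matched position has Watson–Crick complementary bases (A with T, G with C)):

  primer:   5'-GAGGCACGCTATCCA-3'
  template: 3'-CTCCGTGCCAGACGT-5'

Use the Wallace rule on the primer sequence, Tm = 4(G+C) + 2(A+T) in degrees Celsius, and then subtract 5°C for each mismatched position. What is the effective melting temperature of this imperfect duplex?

Primer base counts: A=4, T=2, G=4, C=5 → A+T=6, G+C=9
Perfect-match Tm = 2(6) + 4(9) = 12 + 36 = 48°C
Mismatches (positions where the bases are not complementary): 3 (at positions 9, 11, 13)
Effective Tm = 48 − 3×5 = 48 − 15 = 33°C

33°C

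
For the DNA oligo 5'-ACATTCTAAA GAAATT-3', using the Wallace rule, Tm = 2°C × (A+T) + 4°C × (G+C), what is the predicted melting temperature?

Base counts: G=1, C=2, T=5, A=8
AT pairs contribute 13, GC pairs contribute 3.
Tm = 4·3 + 2·13 = 12 + 26 = 38°C

38°C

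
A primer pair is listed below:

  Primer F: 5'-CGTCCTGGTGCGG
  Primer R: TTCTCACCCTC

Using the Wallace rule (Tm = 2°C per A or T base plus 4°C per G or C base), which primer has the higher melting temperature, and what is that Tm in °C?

Primer F, 46°C

Primer F: A+T=3, G+C=10 → Tm = 2(3)+4(10) = 46°C
Primer R: A+T=5, G+C=6 → Tm = 2(5)+4(6) = 34°C
46°C vs 34°C → primer F is higher.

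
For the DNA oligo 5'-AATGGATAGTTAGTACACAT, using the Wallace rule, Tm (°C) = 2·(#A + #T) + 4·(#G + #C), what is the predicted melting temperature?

Scanning the sequence gives G=4, T=6, C=2, A=8.
A+T = 14, G+C = 6
Tm = 4·6 + 2·14 = 24 + 28 = 52°C

52°C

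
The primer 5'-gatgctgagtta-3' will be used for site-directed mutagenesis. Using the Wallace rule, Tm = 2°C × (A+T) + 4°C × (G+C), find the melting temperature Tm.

A=3, C=1, G=4, T=4
So N_AT = 7 and N_GC = 5.
Tm = 2(7) + 4(5) = 14 + 20 = 34°C

34°C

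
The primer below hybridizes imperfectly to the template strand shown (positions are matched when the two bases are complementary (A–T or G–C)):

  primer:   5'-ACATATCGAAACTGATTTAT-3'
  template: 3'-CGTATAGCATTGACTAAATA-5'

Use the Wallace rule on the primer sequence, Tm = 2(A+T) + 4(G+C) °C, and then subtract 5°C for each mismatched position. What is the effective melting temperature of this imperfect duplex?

Primer base counts: A=8, T=7, G=2, C=3 → A+T=15, G+C=5
Perfect-match Tm = 2(15) + 4(5) = 30 + 20 = 50°C
Mismatches (positions where the bases are not complementary): 2 (at positions 1, 9)
Effective Tm = 50 − 2×5 = 50 − 10 = 40°C

40°C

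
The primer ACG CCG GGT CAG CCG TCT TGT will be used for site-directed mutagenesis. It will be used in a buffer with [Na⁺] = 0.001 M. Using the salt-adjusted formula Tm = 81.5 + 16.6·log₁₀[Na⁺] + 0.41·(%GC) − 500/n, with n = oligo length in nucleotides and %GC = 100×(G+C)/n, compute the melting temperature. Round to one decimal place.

Length n = 21. Base counts: C=7, A=2, T=5, G=7
G+C = 14, so %GC = 14/21 × 100 = 66.667%
Salt term: 16.6 × (-3) = -49.8
GC term: 0.41 × 66.667 = 27.333; length term: −500/21 = −23.81
Tm = 81.5 + (-49.8) + 27.333 − 23.81 = 35.223 → 35.2°C

35.2°C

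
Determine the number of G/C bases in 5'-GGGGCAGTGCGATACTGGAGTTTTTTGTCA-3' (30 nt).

G=11, T=10, A=5, C=4
Total G or C: 11 + 4 = 15

15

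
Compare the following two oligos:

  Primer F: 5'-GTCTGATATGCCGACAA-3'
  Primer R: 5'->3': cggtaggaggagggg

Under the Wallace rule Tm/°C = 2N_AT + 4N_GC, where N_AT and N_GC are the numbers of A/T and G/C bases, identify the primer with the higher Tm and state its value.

Primer F: A+T=9, G+C=8 → Tm = 2(9)+4(8) = 50°C
Primer R: A+T=4, G+C=11 → Tm = 2(4)+4(11) = 52°C
50°C vs 52°C → primer R is higher.

Primer R, 52°C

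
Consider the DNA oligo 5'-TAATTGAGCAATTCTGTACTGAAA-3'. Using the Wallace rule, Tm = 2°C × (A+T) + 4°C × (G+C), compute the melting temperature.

G=4, T=8, C=3, A=9
AT pairs contribute 17, GC pairs contribute 7.
Tm = 2(17) + 4(7) = 34 + 28 = 62°C

62°C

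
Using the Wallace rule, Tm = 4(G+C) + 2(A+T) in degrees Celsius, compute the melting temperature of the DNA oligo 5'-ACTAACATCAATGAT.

38°C

Scanning the sequence gives A=7, T=4, C=3, G=1.
So N_AT = 11 and N_GC = 4.
Tm = 2(11) + 4(4) = 22 + 16 = 38°C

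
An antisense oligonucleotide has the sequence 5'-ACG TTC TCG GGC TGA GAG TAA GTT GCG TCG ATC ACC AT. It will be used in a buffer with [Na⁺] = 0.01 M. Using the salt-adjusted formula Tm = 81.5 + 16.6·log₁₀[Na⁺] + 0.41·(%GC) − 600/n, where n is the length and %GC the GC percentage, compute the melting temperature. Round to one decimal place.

54.1°C

Length n = 38. C=9, G=11, T=10, A=8
G+C = 20, so %GC = 20/38 × 100 = 52.632%
Salt term: 16.6 × (-2) = -33.2
GC term: 0.41 × 52.632 = 21.579; length term: −600/38 = −15.789
Tm = 81.5 + (-33.2) + 21.579 − 15.789 = 54.09 → 54.1°C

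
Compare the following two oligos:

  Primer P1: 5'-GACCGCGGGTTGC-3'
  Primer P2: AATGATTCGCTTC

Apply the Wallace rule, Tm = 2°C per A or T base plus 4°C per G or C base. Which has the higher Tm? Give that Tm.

Primer P1, 46°C

Primer P1: A+T=3, G+C=10 → Tm = 2(3)+4(10) = 46°C
Primer P2: A+T=8, G+C=5 → Tm = 2(8)+4(5) = 36°C
46°C vs 36°C → primer P1 is higher.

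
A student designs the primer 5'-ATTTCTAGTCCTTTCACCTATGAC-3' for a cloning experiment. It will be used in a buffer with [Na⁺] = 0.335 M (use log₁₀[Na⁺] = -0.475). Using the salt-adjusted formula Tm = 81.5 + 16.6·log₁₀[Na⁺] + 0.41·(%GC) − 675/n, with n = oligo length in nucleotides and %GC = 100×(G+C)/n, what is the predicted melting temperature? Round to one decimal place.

60.9°C

Length n = 24. Base counts: A=5, T=10, G=2, C=7
G+C = 9, so %GC = 9/24 × 100 = 37.5%
Salt term: 16.6 × (-0.475) = -7.885
GC term: 0.41 × 37.5 = 15.375; length term: −675/24 = −28.125
Tm = 81.5 + (-7.885) + 15.375 − 28.125 = 60.865 → 60.9°C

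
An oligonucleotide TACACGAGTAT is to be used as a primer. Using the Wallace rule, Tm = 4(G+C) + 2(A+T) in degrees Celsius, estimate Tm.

Scanning the sequence gives C=2, G=2, A=4, T=3.
AT pairs contribute 7, GC pairs contribute 4.
Tm = 2(7) + 4(4) = 14 + 16 = 30°C

30°C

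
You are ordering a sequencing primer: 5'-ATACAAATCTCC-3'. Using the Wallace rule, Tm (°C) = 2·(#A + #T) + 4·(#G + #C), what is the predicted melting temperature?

32°C

Counting bases: A=5, G=0, T=3, C=4
AT pairs contribute 8, GC pairs contribute 4.
Tm = 2×8 + 4×4 = 32°C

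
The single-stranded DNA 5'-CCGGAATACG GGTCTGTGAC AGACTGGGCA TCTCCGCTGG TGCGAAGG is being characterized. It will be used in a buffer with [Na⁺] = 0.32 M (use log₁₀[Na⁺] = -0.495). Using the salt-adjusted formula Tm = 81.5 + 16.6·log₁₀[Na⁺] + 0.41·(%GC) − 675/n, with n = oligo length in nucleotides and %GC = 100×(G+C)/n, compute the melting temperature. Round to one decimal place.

Length n = 48. Scanning the sequence gives A=9, G=18, C=12, T=9.
G+C = 30, so %GC = 30/48 × 100 = 62.5%
Salt term: 16.6 × (-0.495) = -8.217
GC term: 0.41 × 62.5 = 25.625; length term: −675/48 = −14.062
Tm = 81.5 + (-8.217) + 25.625 − 14.062 = 84.846 → 84.8°C

84.8°C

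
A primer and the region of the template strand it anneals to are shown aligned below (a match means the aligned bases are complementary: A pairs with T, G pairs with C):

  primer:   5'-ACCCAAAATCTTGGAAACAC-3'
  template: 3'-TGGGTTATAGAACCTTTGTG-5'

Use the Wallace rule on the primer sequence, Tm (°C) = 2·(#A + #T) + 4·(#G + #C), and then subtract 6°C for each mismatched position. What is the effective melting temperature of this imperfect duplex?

50°C

Primer base counts: A=9, T=3, G=2, C=6 → A+T=12, G+C=8
Perfect-match Tm = 2(12) + 4(8) = 24 + 32 = 56°C
Mismatches (positions where the bases are not complementary): 1 (at position 7)
Effective Tm = 56 − 1×6 = 56 − 6 = 50°C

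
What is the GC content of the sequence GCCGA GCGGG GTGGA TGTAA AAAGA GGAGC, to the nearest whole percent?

60%

Base counts: G=14, C=4, A=9, T=3
G+C = 14 + 4 = 18 out of 30 bases
%GC = 18/30 × 100 = 60% ≈ 60%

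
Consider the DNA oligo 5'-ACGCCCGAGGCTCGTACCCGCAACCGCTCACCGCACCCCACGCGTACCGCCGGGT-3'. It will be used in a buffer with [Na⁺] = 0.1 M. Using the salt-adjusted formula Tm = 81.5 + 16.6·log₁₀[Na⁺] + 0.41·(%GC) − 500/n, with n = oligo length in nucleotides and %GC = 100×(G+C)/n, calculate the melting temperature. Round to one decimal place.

Length n = 55. Scanning the sequence gives C=27, G=14, T=5, A=9.
G+C = 41, so %GC = 41/55 × 100 = 74.545%
Salt term: 16.6 × (-1) = -16.6
GC term: 0.41 × 74.545 = 30.563; length term: −500/55 = −9.091
Tm = 81.5 + (-16.6) + 30.563 − 9.091 = 86.372 → 86.4°C

86.4°C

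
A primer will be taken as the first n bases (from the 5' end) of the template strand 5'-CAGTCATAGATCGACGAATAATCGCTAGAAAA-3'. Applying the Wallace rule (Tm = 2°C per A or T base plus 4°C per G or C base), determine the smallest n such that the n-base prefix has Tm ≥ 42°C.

First 14 bases: CAGTCATAGATCGA → Tm = 40°C (< 42°C)
First 15 bases: CAGTCATAGATCGAC → Tm = 44°C (≥ 42°C)
Each additional base adds 2°C (A/T) or 4°C (G/C), so Tm is non-decreasing in n; n = 15 is the first length to reach 42°C.

n = 15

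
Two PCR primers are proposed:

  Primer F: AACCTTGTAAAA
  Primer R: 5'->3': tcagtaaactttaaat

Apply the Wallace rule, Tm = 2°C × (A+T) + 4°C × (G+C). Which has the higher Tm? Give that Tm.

Primer F: A+T=9, G+C=3 → Tm = 2(9)+4(3) = 30°C
Primer R: A+T=13, G+C=3 → Tm = 2(13)+4(3) = 38°C
30°C vs 38°C → primer R is higher.

Primer R, 38°C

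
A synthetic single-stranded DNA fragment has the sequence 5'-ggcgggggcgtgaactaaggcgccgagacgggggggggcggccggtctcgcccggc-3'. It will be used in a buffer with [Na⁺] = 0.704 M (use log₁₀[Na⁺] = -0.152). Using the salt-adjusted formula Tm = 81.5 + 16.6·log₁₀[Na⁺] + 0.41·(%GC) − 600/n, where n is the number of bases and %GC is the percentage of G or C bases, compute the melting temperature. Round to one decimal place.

101.9°C

Length n = 56. Counting bases: T=4, C=16, A=6, G=30
G+C = 46, so %GC = 46/56 × 100 = 82.143%
Salt term: 16.6 × (-0.152) = -2.523
GC term: 0.41 × 82.143 = 33.679; length term: −600/56 = −10.714
Tm = 81.5 + (-2.523) + 33.679 − 10.714 = 101.942 → 101.9°C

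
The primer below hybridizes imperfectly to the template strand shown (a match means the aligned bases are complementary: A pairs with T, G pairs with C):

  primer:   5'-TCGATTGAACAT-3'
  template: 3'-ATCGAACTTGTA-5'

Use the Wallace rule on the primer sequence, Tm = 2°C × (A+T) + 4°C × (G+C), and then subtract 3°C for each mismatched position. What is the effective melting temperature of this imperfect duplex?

26°C

Primer base counts: A=4, T=4, G=2, C=2 → A+T=8, G+C=4
Perfect-match Tm = 2(8) + 4(4) = 16 + 16 = 32°C
Mismatches (positions where the bases are not complementary): 2 (at positions 2, 4)
Effective Tm = 32 − 2×3 = 32 − 6 = 26°C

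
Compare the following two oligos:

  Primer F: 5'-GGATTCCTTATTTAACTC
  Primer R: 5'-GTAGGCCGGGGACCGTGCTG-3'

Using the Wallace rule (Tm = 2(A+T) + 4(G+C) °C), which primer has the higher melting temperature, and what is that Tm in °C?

Primer R, 70°C

Primer F: A+T=12, G+C=6 → Tm = 2(12)+4(6) = 48°C
Primer R: A+T=5, G+C=15 → Tm = 2(5)+4(15) = 70°C
48°C vs 70°C → primer R is higher.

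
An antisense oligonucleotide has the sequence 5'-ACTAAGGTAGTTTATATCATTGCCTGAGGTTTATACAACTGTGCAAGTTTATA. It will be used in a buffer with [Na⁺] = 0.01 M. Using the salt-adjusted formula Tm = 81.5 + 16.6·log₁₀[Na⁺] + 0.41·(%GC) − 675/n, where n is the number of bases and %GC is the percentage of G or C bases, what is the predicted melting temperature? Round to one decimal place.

Length n = 53. Counting bases: T=20, G=10, A=16, C=7
G+C = 17, so %GC = 17/53 × 100 = 32.075%
Salt term: 16.6 × (-2) = -33.2
GC term: 0.41 × 32.075 = 13.151; length term: −675/53 = −12.736
Tm = 81.5 + (-33.2) + 13.151 − 12.736 = 48.715 → 48.7°C

48.7°C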